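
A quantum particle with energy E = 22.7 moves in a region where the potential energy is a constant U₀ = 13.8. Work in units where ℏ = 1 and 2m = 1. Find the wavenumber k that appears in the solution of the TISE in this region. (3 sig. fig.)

k = 2.98

With E > U₀ the solution is oscillatory, ψ ∝ e^{±ikx} with k = √(2m(E − U₀))/ℏ.
k = √(2 × 0.5 × 8.9) = 2.983.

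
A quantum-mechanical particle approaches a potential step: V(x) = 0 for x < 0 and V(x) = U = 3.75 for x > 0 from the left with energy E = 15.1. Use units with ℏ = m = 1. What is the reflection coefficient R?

On each side the TISE gives plane waves with k = √(2m(E − V))/ℏ: k₁ = √(2·1·15.1) = 5.495, k₂ = √(2·1·11.35) = 4.764.
Matching ψ and ψ′ at x = 0 gives r = (k₁ − k₂)/(k₁ + k₂), so R = r² = 0.005076 and T = 1 − R = 0.9949.

R = 0.00508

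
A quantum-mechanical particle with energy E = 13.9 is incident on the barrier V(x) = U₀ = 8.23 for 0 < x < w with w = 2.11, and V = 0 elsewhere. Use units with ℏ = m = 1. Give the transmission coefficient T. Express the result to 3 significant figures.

E > U₀: inside the barrier k₂ = √(2m(E − U₀))/ℏ = 3.367, k₂w = 7.105.
T = [1 + U₀² sin²(k₂w) / (4E(E − U₀))]⁻¹ = 1/1.115 = 0.897.

T = 0.897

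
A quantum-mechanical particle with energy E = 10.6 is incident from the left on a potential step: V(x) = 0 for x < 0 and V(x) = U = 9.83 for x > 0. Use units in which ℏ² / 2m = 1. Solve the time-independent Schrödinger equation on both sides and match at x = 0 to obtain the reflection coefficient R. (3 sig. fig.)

R = 0.331

On each side the TISE gives plane waves with k = √(2m(E − V))/ℏ: k₁ = √(2·½·10.6) = 3.256, k₂ = √(2·½·0.77) = 0.8775.
Matching ψ and ψ′ at x = 0 gives r = (k₁ − k₂)/(k₁ + k₂), so R = r² = 0.3311 and T = 1 − R = 0.6689.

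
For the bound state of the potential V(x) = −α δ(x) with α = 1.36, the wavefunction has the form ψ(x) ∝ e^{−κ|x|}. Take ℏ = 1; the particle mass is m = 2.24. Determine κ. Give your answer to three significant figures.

Integrating the TISE across x = 0 gives the cusp condition ψ'(0⁺) − ψ'(0⁻) = −(2mα/ℏ²)ψ(0).
With ψ ∝ e^{−κ|x|} this yields −2κ = −2mα/ℏ², so κ = mα/ℏ² = 3.046.

κ = 3.05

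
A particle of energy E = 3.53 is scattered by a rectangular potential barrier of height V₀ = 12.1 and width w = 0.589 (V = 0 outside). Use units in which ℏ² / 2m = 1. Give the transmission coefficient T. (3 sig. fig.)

E < V₀: inside the barrier ψ ∝ e^{±κx} with κ = √(2m(V₀ − E))/ℏ = 2.927.
κw = 1.724, sinh(κw) = 2.715.
Matching ψ, ψ′ at both faces gives T = [1 + V₀² sinh²(κw) / (4E(V₀ − E))]⁻¹ = 1/9.919 = 0.101.

T = 0.101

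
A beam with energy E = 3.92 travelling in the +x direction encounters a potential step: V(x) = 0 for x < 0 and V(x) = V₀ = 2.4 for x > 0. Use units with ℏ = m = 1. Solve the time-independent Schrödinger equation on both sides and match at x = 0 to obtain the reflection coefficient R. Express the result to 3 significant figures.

On each side the TISE gives plane waves with k = √(2m(E − V))/ℏ: k₁ = √(2·1·3.92) = 2.800, k₂ = √(2·1·1.52) = 1.744.
Continuity of ψ and ψ′ at the step yields the reflection amplitude r = (k₁ − k₂)/(k₁ + k₂) = 0.2325; thus R = |r|² = 0.05406, T = 0.9459.

R = 0.0541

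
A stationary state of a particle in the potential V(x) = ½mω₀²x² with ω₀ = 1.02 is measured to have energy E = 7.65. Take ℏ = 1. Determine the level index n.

n = 7

E_n = ℏω₀(n + ½) ⇒ n = E/(ℏω₀) − ½ = 7.65/1.02 − 0.5 = 7.000 → n = 7.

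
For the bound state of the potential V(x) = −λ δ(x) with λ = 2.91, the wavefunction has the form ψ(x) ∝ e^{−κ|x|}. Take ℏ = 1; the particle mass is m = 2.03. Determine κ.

Integrate −(ℏ²/2m)ψ'' − λδ(x)ψ = Eψ from −ε to +ε: the ψ'' term gives ψ'(0⁺) − ψ'(0⁻) and the δ term gives −(2mλ/ℏ²)ψ(0).
With ψ ∝ e^{−κ|x|} this yields −2κ = −2mλ/ℏ², so κ = mλ/ℏ² = 5.907.

κ = 5.91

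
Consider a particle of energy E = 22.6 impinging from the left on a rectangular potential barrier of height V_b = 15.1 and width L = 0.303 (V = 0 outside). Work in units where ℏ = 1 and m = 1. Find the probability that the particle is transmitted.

T = 0.778

E > V_b: inside the barrier k₂ = √(2m(E − V_b))/ℏ = 3.873, k₂L = 1.174.
T = [1 + V_b² sin²(k₂L) / (4E(E − V_b))]⁻¹ = 1/1.286 = 0.778.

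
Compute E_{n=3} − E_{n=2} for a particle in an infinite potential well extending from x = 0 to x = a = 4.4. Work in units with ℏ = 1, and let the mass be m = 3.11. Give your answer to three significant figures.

E_n = n²π²ℏ²/(2ma²), so ΔE = (3² − 2²) π²ℏ²/(2ma²).
ΔE = 5 × π² / (2 × 3.11 × 4.4²) = 0.4098.

ΔE = 0.410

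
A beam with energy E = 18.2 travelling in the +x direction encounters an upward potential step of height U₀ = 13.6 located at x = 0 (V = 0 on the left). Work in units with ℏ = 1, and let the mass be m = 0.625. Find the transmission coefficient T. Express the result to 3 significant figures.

T = 0.891

The wavenumbers are k₁ = √(2mE)/ℏ = 4.770 on the left and k₂ = √(2m(E − U₀))/ℏ = 2.398 on the right.
Continuity of ψ and ψ′ at the step yields the reflection amplitude r = (k₁ − k₂)/(k₁ + k₂) = 0.3309; thus R = |r|² = 0.1095, T = 0.8905.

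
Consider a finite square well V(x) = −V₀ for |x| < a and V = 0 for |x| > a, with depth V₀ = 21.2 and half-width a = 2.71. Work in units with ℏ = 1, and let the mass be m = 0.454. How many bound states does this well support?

N = 8

The dimensionless depth is z₀ = a√(2mV₀)/ℏ = 2.71 × √(19.25) = 11.89.
The even/odd transcendental equations gain one root per π/2 in z₀, giving N = 1 + ⌊2z₀/π⌋ = 1 + ⌊7.569⌋ = 8.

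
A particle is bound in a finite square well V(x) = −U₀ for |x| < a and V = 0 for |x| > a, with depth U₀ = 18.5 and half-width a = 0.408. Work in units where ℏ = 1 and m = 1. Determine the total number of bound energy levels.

The dimensionless depth is z₀ = a√(2mU₀)/ℏ = 0.408 × √(37.00) = 2.482.
A new bound state (alternating even/odd) appears each time z₀ passes a multiple of π/2, so N = ⌊2z₀/π⌋ + 1 = ⌊1.580⌋ + 1 = 2.

N = 2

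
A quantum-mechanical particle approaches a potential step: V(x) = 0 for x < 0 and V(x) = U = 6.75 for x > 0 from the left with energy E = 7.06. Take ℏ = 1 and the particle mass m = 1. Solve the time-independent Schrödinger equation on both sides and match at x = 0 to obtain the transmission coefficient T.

T = 0.573

The wavenumbers are k₁ = √(2mE)/ℏ = 3.758 on the left and k₂ = √(2m(E − U))/ℏ = 0.7874 on the right.
Continuity of ψ and ψ′ at the step yields the reflection amplitude r = (k₁ − k₂)/(k₁ + k₂) = 0.6535; thus R = |r|² = 0.4271, T = 0.5729.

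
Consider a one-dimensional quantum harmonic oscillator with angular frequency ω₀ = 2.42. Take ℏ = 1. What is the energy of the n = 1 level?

E = 3.63

The oscillator eigenvalues are E_n = ℏω₀(n + ½), so E_1 = 2.42 × 1.5 = 3.630.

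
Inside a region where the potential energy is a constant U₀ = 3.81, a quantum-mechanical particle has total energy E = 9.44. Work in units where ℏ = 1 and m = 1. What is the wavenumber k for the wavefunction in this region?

k = 3.36

With E > U₀ the solution is oscillatory, ψ ∝ e^{±ikx} with k = √(2m(E − U₀))/ℏ.
k = √(2 × 1 × 5.63) = 3.356.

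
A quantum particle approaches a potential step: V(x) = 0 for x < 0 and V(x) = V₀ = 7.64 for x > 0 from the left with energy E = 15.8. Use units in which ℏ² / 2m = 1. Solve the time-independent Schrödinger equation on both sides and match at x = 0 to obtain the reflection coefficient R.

R = 0.0268

The wavenumbers are k₁ = √(2mE)/ℏ = 3.975 on the left and k₂ = √(2m(E − V₀))/ℏ = 2.857 on the right.
Continuity of ψ and ψ′ at the step yields the reflection amplitude r = (k₁ − k₂)/(k₁ + k₂) = 0.1637; thus R = |r|² = 0.02680, T = 0.9732.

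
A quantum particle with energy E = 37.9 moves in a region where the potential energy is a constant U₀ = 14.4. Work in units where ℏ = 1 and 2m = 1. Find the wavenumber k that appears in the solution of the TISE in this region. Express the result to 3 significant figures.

k = 4.85

With E > U₀ the solution is oscillatory, ψ ∝ e^{±ikx} with k = √(2m(E − U₀))/ℏ.
k = √(2 × 0.5 × 23.5) = 4.848.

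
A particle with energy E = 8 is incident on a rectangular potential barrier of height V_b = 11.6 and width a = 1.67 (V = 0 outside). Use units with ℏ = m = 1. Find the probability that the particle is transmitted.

E < V_b: inside the barrier ψ ∝ e^{±κx} with κ = √(2m(V_b − E))/ℏ = 2.683.
κa = 4.481, sinh(κa) = 44.16.
The exact tunnelling result is T⁻¹ = 1 + V_b² sinh²(κa) / [4E(V_b − E)] = 2279, so T = 0.000439.

T = 0.000439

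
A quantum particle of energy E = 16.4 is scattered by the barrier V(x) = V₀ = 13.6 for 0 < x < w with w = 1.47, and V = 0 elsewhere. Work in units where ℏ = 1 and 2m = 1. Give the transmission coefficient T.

Above the barrier the interior wavenumber is k₂ = √(2m(E − V₀))/ℏ = 1.673, giving phase k₂w = 2.460.
Matching at both interfaces gives T⁻¹ = 1 + V₀² sin²(k₂w) / [4E(E − V₀)] = 1.400, hence T = 0.714.

T = 0.714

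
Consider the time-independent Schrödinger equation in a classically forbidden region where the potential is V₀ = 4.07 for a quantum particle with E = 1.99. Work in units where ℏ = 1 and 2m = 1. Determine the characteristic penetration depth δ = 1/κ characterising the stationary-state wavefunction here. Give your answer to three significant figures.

Since E < V₀ the TISE in this region is ψ'' = κ²ψ with κ = √(2m(V₀ − E))/ℏ.
κ = √(2 × 0.5 × 2.08) = 1.442. The penetration depth is δ = 1/κ = 0.693.

δ = 0.693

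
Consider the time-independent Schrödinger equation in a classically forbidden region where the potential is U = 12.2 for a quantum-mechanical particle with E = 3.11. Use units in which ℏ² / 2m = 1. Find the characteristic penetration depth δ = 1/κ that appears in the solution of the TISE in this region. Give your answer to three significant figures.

δ = 0.332

Since E < U the TISE in this region is ψ'' = κ²ψ with κ = √(2m(U − E))/ℏ.
κ = √(2 × 0.5 × 9.09) = 3.015. The penetration depth is δ = 1/κ = 0.332.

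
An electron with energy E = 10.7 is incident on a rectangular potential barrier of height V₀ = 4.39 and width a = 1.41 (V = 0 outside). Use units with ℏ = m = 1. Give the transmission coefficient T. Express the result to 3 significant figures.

T = 0.939

Above the barrier the interior wavenumber is k₂ = √(2m(E − V₀))/ℏ = 3.552, giving phase k₂a = 5.009.
T = [1 + V₀² sin²(k₂a) / (4E(E − V₀))]⁻¹ = 1/1.065 = 0.939.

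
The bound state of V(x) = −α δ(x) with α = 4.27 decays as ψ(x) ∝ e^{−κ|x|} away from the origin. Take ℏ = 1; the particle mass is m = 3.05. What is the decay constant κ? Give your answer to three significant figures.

Integrating the TISE across x = 0 gives the cusp condition ψ'(0⁺) − ψ'(0⁻) = −(2mα/ℏ²)ψ(0).
With ψ ∝ e^{−κ|x|} this yields −2κ = −2mα/ℏ², so κ = mα/ℏ² = 13.02.

κ = 13.0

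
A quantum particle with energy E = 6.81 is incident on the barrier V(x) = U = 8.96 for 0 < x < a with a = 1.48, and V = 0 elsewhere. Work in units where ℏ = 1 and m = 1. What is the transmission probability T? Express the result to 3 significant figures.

Since E < U the interior solution is evanescent with decay constant κ = √(2m(U − E))/ℏ = 2.074.
κa = 3.069, sinh(κa) = 10.74.
Matching ψ, ψ′ at both faces gives T = [1 + U² sinh²(κa) / (4E(U − E))]⁻¹ = 1/159.0 = 0.00629.

T = 0.00629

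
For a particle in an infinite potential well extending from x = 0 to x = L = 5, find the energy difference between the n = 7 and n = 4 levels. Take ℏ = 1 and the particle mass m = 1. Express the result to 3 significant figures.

ΔE = 6.51

E_n = n²π²ℏ²/(2mL²), so ΔE = (7² − 4²) π²ℏ²/(2mL²).
ΔE = 33 × π² / (2 × 1 × 5²) = 6.514.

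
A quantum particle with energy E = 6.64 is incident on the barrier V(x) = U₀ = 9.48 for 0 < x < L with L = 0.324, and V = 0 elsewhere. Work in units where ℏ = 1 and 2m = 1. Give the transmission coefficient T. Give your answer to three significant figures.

T = 0.718

Since E < U₀ the interior solution is evanescent with decay constant κ = √(2m(U₀ − E))/ℏ = 1.685.
κL = 0.5460, sinh(κL) = 0.5736.
Matching ψ, ψ′ at both faces gives T = [1 + U₀² sinh²(κL) / (4E(U₀ − E))]⁻¹ = 1/1.392 = 0.718.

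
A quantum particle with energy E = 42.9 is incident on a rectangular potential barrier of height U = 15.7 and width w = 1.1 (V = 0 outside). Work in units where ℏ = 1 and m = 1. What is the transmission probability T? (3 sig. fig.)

T = 0.953

Above the barrier the interior wavenumber is k₂ = √(2m(E − U))/ℏ = 7.376, giving phase k₂w = 8.113.
Matching at both interfaces gives T⁻¹ = 1 + U² sin²(k₂w) / [4E(E − U)] = 1.049, hence T = 0.953.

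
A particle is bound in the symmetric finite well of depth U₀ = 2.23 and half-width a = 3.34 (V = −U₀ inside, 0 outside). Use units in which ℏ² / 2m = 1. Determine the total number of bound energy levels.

The dimensionless depth is z₀ = a√(2mU₀)/ℏ = 3.34 × √(2.230) = 4.988.
A new bound state (alternating even/odd) appears each time z₀ passes a multiple of π/2, so N = ⌊2z₀/π⌋ + 1 = ⌊3.175⌋ + 1 = 4.

N = 4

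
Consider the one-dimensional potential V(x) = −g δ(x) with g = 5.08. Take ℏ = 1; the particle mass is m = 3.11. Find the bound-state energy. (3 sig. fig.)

The bound state is ψ(x) = √κ e^{−κ|x|}. The derivative jump ψ'(0⁺) − ψ'(0⁻) = −(2mg/ℏ²)ψ(0) fixes κ = mg/ℏ² = 15.80.
Then E = −ℏ²κ²/(2m) = −mg²/(2ℏ²) = -40.13.

E = -40.1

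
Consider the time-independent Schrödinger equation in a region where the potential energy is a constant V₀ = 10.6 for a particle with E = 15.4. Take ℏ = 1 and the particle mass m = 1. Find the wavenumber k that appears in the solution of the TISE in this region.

With E > V₀ the solution is oscillatory, ψ ∝ e^{±ikx} with k = √(2m(E − V₀))/ℏ.
k = √(2 × 1 × 4.8) = 3.098.

k = 3.10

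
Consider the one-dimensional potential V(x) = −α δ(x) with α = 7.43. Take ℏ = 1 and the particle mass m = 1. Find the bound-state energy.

E = -27.6

The bound state is ψ(x) = √κ e^{−κ|x|}. The derivative jump ψ'(0⁺) − ψ'(0⁻) = −(2mα/ℏ²)ψ(0) fixes κ = mα/ℏ² = 7.430.
Then E = −ℏ²κ²/(2m) = −mα²/(2ℏ²) = -27.60.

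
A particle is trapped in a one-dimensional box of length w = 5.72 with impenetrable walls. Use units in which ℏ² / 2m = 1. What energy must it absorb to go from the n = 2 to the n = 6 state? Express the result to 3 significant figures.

ΔE = 9.65

E_n = n²π²ℏ²/(2mw²), so ΔE = (6² − 2²) π²ℏ²/(2mw²).
ΔE = 32 × π² / (2 × 0.5 × 5.72²) = 9.653.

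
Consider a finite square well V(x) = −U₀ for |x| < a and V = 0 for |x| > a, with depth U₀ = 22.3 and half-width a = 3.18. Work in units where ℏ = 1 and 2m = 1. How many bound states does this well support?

N = 10

Define the well-strength parameter z₀ = (a/ℏ)√(2mU₀) = 3.18 × √(2·0.5·22.3) = 15.02.
The even/odd transcendental equations gain one root per π/2 in z₀, giving N = 1 + ⌊2z₀/π⌋ = 1 + ⌊9.560⌋ = 10.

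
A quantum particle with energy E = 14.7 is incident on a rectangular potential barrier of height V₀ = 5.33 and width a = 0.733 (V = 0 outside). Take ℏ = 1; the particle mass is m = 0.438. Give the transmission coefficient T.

T = 0.963

Above the barrier the interior wavenumber is k₂ = √(2m(E − V₀))/ℏ = 2.865, giving phase k₂a = 2.100.
T = [1 + V₀² sin²(k₂a) / (4E(E − V₀))]⁻¹ = 1/1.038 = 0.963.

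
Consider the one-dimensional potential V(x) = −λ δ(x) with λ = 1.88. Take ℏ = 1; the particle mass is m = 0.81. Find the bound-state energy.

For x ≠ 0 the bound state is ψ ∝ e^{−κ|x|}; integrating the TISE across the delta gives the cusp condition 2κ = 2mλ/ℏ², so κ = 1.523.
Then E = −ℏ²κ²/(2m) = −mλ²/(2ℏ²) = -1.431.

E = -1.43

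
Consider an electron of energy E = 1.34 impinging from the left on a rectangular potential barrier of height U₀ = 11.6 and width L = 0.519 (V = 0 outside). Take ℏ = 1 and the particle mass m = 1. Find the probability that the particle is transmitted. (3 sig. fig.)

E < U₀: inside the barrier ψ ∝ e^{±κx} with κ = √(2m(U₀ − E))/ℏ = 4.530.
κL = 2.351, sinh(κL) = 5.200.
Matching ψ, ψ′ at both faces gives T = [1 + U₀² sinh²(κL) / (4E(U₀ − E))]⁻¹ = 1/67.17 = 0.0149.

T = 0.0149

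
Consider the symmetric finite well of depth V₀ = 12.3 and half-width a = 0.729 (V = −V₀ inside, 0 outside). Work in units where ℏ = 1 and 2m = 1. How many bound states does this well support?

N = 2

The dimensionless depth is z₀ = a√(2mV₀)/ℏ = 0.729 × √(12.30) = 2.557.
The even/odd transcendental equations gain one root per π/2 in z₀, giving N = 1 + ⌊2z₀/π⌋ = 1 + ⌊1.628⌋ = 2.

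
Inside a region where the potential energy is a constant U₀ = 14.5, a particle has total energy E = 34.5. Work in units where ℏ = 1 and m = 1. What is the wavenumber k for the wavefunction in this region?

With E > U₀ the solution is oscillatory, ψ ∝ e^{±ikx} with k = √(2m(E − U₀))/ℏ.
k = √(2 × 1 × 20) = 6.325.

k = 6.32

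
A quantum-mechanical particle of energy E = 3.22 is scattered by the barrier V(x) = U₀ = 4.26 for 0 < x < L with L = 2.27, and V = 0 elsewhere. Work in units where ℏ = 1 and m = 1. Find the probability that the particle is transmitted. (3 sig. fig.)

Since E < U₀ the interior solution is evanescent with decay constant κ = √(2m(U₀ − E))/ℏ = 1.442.
κL = 3.274, sinh(κL) = 13.19.
Matching ψ, ψ′ at both faces gives T = [1 + U₀² sinh²(κL) / (4E(U₀ − E))]⁻¹ = 1/236.6 = 0.00423.

T = 0.00423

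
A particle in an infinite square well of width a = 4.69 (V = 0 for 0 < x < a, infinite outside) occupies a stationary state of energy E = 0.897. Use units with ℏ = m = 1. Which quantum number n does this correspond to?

From E_n = n²π²ℏ²/(2ma²) invert to n = √(2ma²E)/(πℏ).
n = (4.69/π) × √(2 × 1 × 0.897) = 2.000 → n = 2.

n = 2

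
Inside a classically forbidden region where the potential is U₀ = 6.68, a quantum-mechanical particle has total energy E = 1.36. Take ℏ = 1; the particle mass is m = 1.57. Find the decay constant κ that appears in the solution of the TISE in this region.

Since E < U₀ the TISE in this region is ψ'' = κ²ψ with κ = √(2m(U₀ − E))/ℏ.
κ = √(2 × 1.57 × 5.32) = 4.087.

κ = 4.09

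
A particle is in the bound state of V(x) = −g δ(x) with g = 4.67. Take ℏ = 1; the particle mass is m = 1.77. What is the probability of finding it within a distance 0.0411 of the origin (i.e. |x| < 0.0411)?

P = 0.493

The normalised bound state is ψ = √κ e^{−κ|x|} with κ = mg/ℏ² = 8.266.
P(|x| < d) = ∫_{−d}^{d} κ e^{−2κ|x|} dx = 1 − e^{−2κd} = 1 − e^{−0.6795} = 0.4931.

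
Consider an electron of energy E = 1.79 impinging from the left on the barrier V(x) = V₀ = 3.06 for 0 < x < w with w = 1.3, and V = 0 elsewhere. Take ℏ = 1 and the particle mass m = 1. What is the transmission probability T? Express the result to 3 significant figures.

T = 0.0598

E < V₀: inside the barrier ψ ∝ e^{±κx} with κ = √(2m(V₀ − E))/ℏ = 1.594.
κw = 2.072, sinh(κw) = 3.907.
The exact tunnelling result is T⁻¹ = 1 + V₀² sinh²(κw) / [4E(V₀ − E)] = 16.72, so T = 0.0598.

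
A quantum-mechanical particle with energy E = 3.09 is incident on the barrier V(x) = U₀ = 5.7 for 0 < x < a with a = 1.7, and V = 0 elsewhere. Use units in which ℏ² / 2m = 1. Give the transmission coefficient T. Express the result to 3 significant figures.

E < U₀: inside the barrier ψ ∝ e^{±κx} with κ = √(2m(U₀ − E))/ℏ = 1.616.
κa = 2.746, sinh(κa) = 7.761.
The exact tunnelling result is T⁻¹ = 1 + U₀² sinh²(κa) / [4E(U₀ − E)] = 61.67, so T = 0.0162.

T = 0.0162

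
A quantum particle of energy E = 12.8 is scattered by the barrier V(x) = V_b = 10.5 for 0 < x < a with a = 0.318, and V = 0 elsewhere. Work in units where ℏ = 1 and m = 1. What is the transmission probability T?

T = 0.729

E > V_b: inside the barrier k₂ = √(2m(E − V_b))/ℏ = 2.145, k₂a = 0.6820.
T = [1 + V_b² sin²(k₂a) / (4E(E − V_b))]⁻¹ = 1/1.372 = 0.729.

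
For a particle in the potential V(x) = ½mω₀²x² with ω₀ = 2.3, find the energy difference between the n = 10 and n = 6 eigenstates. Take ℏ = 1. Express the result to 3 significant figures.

ΔE = 9.20

E_n = ℏω₀(n + ½), so ΔE = (10 − 6) ℏω₀ = 4 × 2.3 = 9.200.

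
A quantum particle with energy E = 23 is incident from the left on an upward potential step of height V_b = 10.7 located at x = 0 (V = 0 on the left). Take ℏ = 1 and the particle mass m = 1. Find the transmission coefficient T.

T = 0.976

The wavenumbers are k₁ = √(2mE)/ℏ = 6.782 on the left and k₂ = √(2m(E − V_b))/ℏ = 4.960 on the right.
Matching ψ and ψ′ at x = 0 gives r = (k₁ − k₂)/(k₁ + k₂), so R = r² = 0.02409 and T = 1 − R = 0.9759.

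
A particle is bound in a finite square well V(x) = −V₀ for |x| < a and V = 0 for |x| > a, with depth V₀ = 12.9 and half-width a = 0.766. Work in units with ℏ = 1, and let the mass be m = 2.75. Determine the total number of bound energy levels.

The dimensionless depth is z₀ = a√(2mV₀)/ℏ = 0.766 × √(70.95) = 6.452.
The even/odd transcendental equations gain one root per π/2 in z₀, giving N = 1 + ⌊2z₀/π⌋ = 1 + ⌊4.108⌋ = 5.

N = 5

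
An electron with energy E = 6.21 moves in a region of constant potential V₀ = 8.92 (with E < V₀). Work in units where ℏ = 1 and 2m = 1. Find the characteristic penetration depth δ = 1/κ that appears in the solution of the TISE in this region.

δ = 0.607

Since E < V₀ the TISE in this region is ψ'' = κ²ψ with κ = √(2m(V₀ − E))/ℏ.
κ = √(2 × 0.5 × 2.71) = 1.646. The penetration depth is δ = 1/κ = 0.607.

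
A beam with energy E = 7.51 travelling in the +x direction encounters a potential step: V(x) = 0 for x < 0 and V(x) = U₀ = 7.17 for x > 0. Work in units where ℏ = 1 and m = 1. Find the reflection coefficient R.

On each side the TISE gives plane waves with k = √(2m(E − V))/ℏ: k₁ = √(2·1·7.51) = 3.876, k₂ = √(2·1·0.34) = 0.8246.
Continuity of ψ and ψ′ at the step yields the reflection amplitude r = (k₁ − k₂)/(k₁ + k₂) = 0.6491; thus R = |r|² = 0.4213, T = 0.5787.

R = 0.421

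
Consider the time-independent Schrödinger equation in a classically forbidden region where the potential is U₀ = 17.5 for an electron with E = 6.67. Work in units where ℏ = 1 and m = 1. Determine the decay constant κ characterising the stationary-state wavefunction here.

κ = 4.65

Since E < U₀ the TISE in this region is ψ'' = κ²ψ with κ = √(2m(U₀ − E))/ℏ.
κ = √(2 × 1 × 10.83) = 4.654.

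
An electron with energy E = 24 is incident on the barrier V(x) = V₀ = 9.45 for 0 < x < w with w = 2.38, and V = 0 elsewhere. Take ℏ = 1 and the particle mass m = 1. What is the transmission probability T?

Above the barrier the interior wavenumber is k₂ = √(2m(E − V₀))/ℏ = 5.394, giving phase k₂w = 12.84.
T = [1 + V₀² sin²(k₂w) / (4E(E − V₀))]⁻¹ = 1/1.005 = 0.995.

T = 0.995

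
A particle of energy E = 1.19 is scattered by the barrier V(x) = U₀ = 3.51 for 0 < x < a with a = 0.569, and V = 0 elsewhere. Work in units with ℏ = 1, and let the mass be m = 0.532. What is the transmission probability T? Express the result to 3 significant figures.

Since E < U₀ the interior solution is evanescent with decay constant κ = √(2m(U₀ − E))/ℏ = 1.571.
κa = 0.8940, sinh(κa) = 1.018.
Matching ψ, ψ′ at both faces gives T = [1 + U₀² sinh²(κa) / (4E(U₀ − E))]⁻¹ = 1/2.156 = 0.464.

T = 0.464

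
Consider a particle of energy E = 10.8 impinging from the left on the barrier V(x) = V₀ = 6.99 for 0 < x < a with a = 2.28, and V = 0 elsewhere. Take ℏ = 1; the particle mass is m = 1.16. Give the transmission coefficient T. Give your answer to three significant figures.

T = 0.937

Above the barrier the interior wavenumber is k₂ = √(2m(E − V₀))/ℏ = 2.973, giving phase k₂a = 6.779.
T = [1 + V₀² sin²(k₂a) / (4E(E − V₀))]⁻¹ = 1/1.067 = 0.937.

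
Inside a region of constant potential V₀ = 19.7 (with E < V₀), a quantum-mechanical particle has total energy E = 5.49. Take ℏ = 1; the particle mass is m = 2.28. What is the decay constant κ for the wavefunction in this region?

κ = 8.05

Since E < V₀ the TISE in this region is ψ'' = κ²ψ with κ = √(2m(V₀ − E))/ℏ.
κ = √(2 × 2.28 × 14.21) = 8.050.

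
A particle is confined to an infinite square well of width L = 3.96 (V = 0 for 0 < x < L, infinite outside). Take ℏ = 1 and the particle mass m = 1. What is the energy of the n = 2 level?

The infinite-well eigenfunctions ψ_n = √(2/L) sin(nπx/L) vanish at both walls, giving E_n = n²π²ℏ²/(2mL²).
E_2 = 2² × π² / (2 × 1 × 3.96²) = 1.259.

E = 1.26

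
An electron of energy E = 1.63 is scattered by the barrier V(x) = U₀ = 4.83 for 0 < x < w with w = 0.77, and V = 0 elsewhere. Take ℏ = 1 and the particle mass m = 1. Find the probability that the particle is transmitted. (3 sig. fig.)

T = 0.0704

Since E < U₀ the interior solution is evanescent with decay constant κ = √(2m(U₀ − E))/ℏ = 2.530.
κw = 1.948, sinh(κw) = 3.436.
The exact tunnelling result is T⁻¹ = 1 + U₀² sinh²(κw) / [4E(U₀ − E)] = 14.20, so T = 0.0704.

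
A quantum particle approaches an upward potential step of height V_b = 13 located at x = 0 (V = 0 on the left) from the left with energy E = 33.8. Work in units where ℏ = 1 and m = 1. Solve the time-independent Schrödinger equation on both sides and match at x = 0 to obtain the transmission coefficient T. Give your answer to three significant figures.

The wavenumbers are k₁ = √(2mE)/ℏ = 8.222 on the left and k₂ = √(2m(E − V_b))/ℏ = 6.450 on the right.
Continuity of ψ and ψ′ at the step yields the reflection amplitude r = (k₁ − k₂)/(k₁ + k₂) = 0.1208; thus R = |r|² = 0.01459, T = 0.9854.

T = 0.985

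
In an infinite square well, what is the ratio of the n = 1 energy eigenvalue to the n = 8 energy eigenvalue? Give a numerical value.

Since E_n ∝ n², the ratio is (1/8)² = 0.015625.

0.015625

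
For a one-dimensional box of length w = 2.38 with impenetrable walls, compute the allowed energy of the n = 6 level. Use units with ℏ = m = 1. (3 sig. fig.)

E = 31.4

Requiring ψ(0) = ψ(w) = 0 quantises k = nπ/w, hence E_n = ℏ²k²/2m = n²π²ℏ²/(2mw²).
E_6 = 6² × π² / (2 × 1 × 2.38²) = 31.36.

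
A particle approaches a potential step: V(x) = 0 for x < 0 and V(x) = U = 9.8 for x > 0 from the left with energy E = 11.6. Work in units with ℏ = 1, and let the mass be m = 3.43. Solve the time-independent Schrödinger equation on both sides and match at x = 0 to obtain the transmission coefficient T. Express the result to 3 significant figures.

T = 0.811

The wavenumbers are k₁ = √(2mE)/ℏ = 8.921 on the left and k₂ = √(2m(E − U))/ℏ = 3.514 on the right.
Matching ψ and ψ′ at x = 0 gives r = (k₁ − k₂)/(k₁ + k₂), so R = r² = 0.1891 and T = 1 − R = 0.8109.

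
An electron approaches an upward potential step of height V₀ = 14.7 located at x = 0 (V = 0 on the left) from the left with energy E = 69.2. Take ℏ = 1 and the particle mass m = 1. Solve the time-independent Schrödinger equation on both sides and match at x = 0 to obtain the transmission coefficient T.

T = 0.996

On each side the TISE gives plane waves with k = √(2m(E − V))/ℏ: k₁ = √(2·1·69.2) = 11.76, k₂ = √(2·1·54.5) = 10.44.
Continuity of ψ and ψ′ at the step yields the reflection amplitude r = (k₁ − k₂)/(k₁ + k₂) = 0.05963; thus R = |r|² = 0.003556, T = 0.9964.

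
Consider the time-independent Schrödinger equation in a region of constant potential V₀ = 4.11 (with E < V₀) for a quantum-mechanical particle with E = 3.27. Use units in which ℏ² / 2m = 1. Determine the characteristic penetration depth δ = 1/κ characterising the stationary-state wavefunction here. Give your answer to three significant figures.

δ = 1.09

Since E < V₀ the TISE in this region is ψ'' = κ²ψ with κ = √(2m(V₀ − E))/ℏ.
κ = √(2 × 0.5 × 0.84) = 0.9165. The penetration depth is δ = 1/κ = 1.09.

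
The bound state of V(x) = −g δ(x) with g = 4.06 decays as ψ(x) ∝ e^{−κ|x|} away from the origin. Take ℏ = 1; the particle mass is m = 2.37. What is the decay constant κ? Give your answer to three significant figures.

κ = 9.62

Integrating the TISE across x = 0 gives the cusp condition ψ'(0⁺) − ψ'(0⁻) = −(2mg/ℏ²)ψ(0).
With ψ ∝ e^{−κ|x|} this yields −2κ = −2mg/ℏ², so κ = mg/ℏ² = 9.622.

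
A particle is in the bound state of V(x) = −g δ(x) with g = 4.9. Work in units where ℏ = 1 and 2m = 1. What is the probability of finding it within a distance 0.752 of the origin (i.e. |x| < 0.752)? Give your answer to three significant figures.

P = 0.975

The normalised bound state is ψ = √κ e^{−κ|x|} with κ = mg/ℏ² = 2.450.
P(|x| < d) = ∫_{−d}^{d} κ e^{−2κ|x|} dx = 1 − e^{−2κd} = 1 − e^{−3.685} = 0.9749.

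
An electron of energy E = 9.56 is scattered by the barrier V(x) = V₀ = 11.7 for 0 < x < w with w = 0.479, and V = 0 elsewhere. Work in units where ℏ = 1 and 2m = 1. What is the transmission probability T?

Since E < V₀ the interior solution is evanescent with decay constant κ = √(2m(V₀ − E))/ℏ = 1.463.
κw = 0.7007, sinh(κw) = 0.7595.
Matching ψ, ψ′ at both faces gives T = [1 + V₀² sinh²(κw) / (4E(V₀ − E))]⁻¹ = 1/1.965 = 0.509.

T = 0.509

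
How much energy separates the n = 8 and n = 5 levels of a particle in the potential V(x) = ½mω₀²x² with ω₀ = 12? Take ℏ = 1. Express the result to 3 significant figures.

ΔE = 36.0

E_n = ℏω₀(n + ½), so ΔE = (8 − 5) ℏω₀ = 3 × 12 = 36.00.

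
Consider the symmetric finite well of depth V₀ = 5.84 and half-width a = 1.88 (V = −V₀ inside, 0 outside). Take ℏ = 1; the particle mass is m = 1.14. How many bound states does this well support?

N = 5

Define the well-strength parameter z₀ = (a/ℏ)√(2mV₀) = 1.88 × √(2·1.14·5.84) = 6.860.
A new bound state (alternating even/odd) appears each time z₀ passes a multiple of π/2, so N = ⌊2z₀/π⌋ + 1 = ⌊4.367⌋ + 1 = 5.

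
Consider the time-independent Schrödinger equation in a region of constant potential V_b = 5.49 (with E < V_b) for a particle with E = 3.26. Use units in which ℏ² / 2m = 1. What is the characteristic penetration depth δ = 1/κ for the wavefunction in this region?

δ = 0.670

Since E < V_b the TISE in this region is ψ'' = κ²ψ with κ = √(2m(V_b − E))/ℏ.
κ = √(2 × 0.5 × 2.23) = 1.493. The penetration depth is δ = 1/κ = 0.670.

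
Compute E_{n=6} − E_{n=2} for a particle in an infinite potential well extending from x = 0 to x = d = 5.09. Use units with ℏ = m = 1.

E_n = n²π²ℏ²/(2md²), so ΔE = (6² − 2²) π²ℏ²/(2md²).
ΔE = 32 × π² / (2 × 1 × 5.09²) = 6.095.

ΔE = 6.10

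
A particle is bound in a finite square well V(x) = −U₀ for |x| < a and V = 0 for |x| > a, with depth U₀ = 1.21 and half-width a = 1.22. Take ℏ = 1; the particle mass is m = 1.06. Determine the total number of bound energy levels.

N = 2

Define the well-strength parameter z₀ = (a/ℏ)√(2mU₀) = 1.22 × √(2·1.06·1.21) = 1.954.
A new bound state (alternating even/odd) appears each time z₀ passes a multiple of π/2, so N = ⌊2z₀/π⌋ + 1 = ⌊1.244⌋ + 1 = 2.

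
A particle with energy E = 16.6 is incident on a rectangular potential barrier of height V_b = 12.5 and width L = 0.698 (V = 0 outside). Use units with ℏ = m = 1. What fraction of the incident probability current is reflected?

E > V_b: inside the barrier k₂ = √(2m(E − V_b))/ℏ = 2.864, k₂L = 1.999.
T = [1 + V_b² sin²(k₂L) / (4E(E − V_b))]⁻¹ = 1/1.475 = 0.678.
R = 1 − T = 0.322.

R = 0.322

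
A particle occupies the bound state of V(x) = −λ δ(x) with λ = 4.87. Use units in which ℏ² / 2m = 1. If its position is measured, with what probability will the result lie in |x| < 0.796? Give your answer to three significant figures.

The normalised bound state is ψ = √κ e^{−κ|x|} with κ = mλ/ℏ² = 2.435.
P(|x| < d) = ∫_{−d}^{d} κ e^{−2κ|x|} dx = 1 − e^{−2κd} = 1 − e^{−3.877} = 0.9793.

P = 0.979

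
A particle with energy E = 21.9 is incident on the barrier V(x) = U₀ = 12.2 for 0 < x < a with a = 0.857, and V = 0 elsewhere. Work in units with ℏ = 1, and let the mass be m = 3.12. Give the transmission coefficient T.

T = 0.976

E > U₀: inside the barrier k₂ = √(2m(E − U₀))/ℏ = 7.780, k₂a = 6.667.
T = [1 + U₀² sin²(k₂a) / (4E(E − U₀))]⁻¹ = 1/1.025 = 0.976.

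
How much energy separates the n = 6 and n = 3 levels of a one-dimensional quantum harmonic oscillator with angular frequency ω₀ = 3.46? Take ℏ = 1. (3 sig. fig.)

ΔE = 10.4

E_n = ℏω₀(n + ½), so ΔE = (6 − 3) ℏω₀ = 3 × 3.46 = 10.38.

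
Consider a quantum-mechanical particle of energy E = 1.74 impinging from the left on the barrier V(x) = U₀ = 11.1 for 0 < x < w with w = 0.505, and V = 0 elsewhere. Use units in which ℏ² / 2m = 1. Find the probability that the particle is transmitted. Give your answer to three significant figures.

Since E < U₀ the interior solution is evanescent with decay constant κ = √(2m(U₀ − E))/ℏ = 3.059.
κw = 1.545, sinh(κw) = 2.237.
Matching ψ, ψ′ at both faces gives T = [1 + U₀² sinh²(κw) / (4E(U₀ − E))]⁻¹ = 1/10.47 = 0.0955.

T = 0.0955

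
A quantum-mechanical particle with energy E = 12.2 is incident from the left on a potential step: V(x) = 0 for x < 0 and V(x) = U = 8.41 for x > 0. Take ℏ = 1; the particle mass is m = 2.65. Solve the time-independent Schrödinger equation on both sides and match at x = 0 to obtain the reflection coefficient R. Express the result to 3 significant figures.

On each side the TISE gives plane waves with k = √(2m(E − V))/ℏ: k₁ = √(2·2.65·12.2) = 8.041, k₂ = √(2·2.65·3.79) = 4.482.
Continuity of ψ and ψ′ at the step yields the reflection amplitude r = (k₁ − k₂)/(k₁ + k₂) = 0.2842; thus R = |r|² = 0.08078, T = 0.9192.

R = 0.0808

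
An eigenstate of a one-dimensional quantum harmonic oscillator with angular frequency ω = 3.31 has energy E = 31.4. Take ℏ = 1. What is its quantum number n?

n = 9

E_n = ℏω(n + ½) ⇒ n = E/(ℏω) − ½ = 31.4/3.31 − 0.5 = 8.986 → n = 9.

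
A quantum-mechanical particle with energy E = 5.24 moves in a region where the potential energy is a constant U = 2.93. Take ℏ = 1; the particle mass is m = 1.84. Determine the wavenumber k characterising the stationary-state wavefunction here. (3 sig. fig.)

k = 2.92

With E > U the solution is oscillatory, ψ ∝ e^{±ikx} with k = √(2m(E − U))/ℏ.
k = √(2 × 1.84 × 2.31) = 2.916.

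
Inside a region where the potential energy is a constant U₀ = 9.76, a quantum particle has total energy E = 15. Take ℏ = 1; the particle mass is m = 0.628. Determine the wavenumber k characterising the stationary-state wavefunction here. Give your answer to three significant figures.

k = 2.57

With E > U₀ the solution is oscillatory, ψ ∝ e^{±ikx} with k = √(2m(E − U₀))/ℏ.
k = √(2 × 0.628 × 5.24) = 2.565.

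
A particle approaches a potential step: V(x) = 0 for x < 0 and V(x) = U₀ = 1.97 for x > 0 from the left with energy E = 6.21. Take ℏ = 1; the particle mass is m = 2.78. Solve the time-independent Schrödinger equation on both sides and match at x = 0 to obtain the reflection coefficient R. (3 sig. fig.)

The wavenumbers are k₁ = √(2mE)/ℏ = 5.876 on the left and k₂ = √(2m(E − U₀))/ℏ = 4.855 on the right.
Matching ψ and ψ′ at x = 0 gives r = (k₁ − k₂)/(k₁ + k₂), so R = r² = 0.009046 and T = 1 − R = 0.9910.

R = 0.00905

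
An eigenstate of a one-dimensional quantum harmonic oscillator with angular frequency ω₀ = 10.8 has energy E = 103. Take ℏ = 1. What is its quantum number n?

Invert E_n = (n + ½)ℏω₀: n = E/ℏω₀ − ½ = 9.037, so n = 9.

n = 9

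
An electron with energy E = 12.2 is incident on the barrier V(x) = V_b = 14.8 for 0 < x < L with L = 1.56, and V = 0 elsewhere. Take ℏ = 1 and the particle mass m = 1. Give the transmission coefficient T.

Since E < V_b the interior solution is evanescent with decay constant κ = √(2m(V_b − E))/ℏ = 2.280.
κL = 3.557, sinh(κL) = 17.52.
The exact tunnelling result is T⁻¹ = 1 + V_b² sinh²(κL) / [4E(V_b − E)] = 531.0, so T = 0.00188.

T = 0.00188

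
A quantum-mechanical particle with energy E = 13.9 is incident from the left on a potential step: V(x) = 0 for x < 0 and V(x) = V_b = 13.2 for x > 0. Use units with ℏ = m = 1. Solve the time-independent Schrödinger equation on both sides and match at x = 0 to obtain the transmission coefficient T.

T = 0.599

On each side the TISE gives plane waves with k = √(2m(E − V))/ℏ: k₁ = √(2·1·13.9) = 5.273, k₂ = √(2·1·0.7) = 1.183.
Matching ψ and ψ′ at x = 0 gives r = (k₁ − k₂)/(k₁ + k₂), so R = r² = 0.4012 and T = 1 − R = 0.5988.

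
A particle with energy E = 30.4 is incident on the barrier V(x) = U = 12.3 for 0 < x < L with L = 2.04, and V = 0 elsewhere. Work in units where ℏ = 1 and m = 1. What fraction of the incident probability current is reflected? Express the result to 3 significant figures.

E > U: inside the barrier k₂ = √(2m(E − U))/ℏ = 6.017, k₂L = 12.27.
T = [1 + U² sin²(k₂L) / (4E(E − U))]⁻¹ = 1/1.006 = 0.994.
R = 1 − T = 0.00568.

R = 0.00568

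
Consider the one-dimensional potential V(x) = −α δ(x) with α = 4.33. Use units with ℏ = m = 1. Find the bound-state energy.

The bound state is ψ(x) = √κ e^{−κ|x|}. The derivative jump ψ'(0⁺) − ψ'(0⁻) = −(2mα/ℏ²)ψ(0) fixes κ = mα/ℏ² = 4.330.
Then E = −ℏ²κ²/(2m) = −mα²/(2ℏ²) = -9.374.

E = -9.37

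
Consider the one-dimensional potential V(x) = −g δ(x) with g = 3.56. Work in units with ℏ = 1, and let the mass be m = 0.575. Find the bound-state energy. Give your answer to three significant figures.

The bound state is ψ(x) = √κ e^{−κ|x|}. The derivative jump ψ'(0⁺) − ψ'(0⁻) = −(2mg/ℏ²)ψ(0) fixes κ = mg/ℏ² = 2.047.
Then E = −ℏ²κ²/(2m) = −mg²/(2ℏ²) = -3.644.

E = -3.64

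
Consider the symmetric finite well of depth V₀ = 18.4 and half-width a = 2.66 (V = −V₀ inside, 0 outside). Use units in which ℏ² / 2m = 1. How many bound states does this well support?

N = 8

Define the well-strength parameter z₀ = (a/ℏ)√(2mV₀) = 2.66 × √(2·0.5·18.4) = 11.41.
The even/odd transcendental equations gain one root per π/2 in z₀, giving N = 1 + ⌊2z₀/π⌋ = 1 + ⌊7.264⌋ = 8.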